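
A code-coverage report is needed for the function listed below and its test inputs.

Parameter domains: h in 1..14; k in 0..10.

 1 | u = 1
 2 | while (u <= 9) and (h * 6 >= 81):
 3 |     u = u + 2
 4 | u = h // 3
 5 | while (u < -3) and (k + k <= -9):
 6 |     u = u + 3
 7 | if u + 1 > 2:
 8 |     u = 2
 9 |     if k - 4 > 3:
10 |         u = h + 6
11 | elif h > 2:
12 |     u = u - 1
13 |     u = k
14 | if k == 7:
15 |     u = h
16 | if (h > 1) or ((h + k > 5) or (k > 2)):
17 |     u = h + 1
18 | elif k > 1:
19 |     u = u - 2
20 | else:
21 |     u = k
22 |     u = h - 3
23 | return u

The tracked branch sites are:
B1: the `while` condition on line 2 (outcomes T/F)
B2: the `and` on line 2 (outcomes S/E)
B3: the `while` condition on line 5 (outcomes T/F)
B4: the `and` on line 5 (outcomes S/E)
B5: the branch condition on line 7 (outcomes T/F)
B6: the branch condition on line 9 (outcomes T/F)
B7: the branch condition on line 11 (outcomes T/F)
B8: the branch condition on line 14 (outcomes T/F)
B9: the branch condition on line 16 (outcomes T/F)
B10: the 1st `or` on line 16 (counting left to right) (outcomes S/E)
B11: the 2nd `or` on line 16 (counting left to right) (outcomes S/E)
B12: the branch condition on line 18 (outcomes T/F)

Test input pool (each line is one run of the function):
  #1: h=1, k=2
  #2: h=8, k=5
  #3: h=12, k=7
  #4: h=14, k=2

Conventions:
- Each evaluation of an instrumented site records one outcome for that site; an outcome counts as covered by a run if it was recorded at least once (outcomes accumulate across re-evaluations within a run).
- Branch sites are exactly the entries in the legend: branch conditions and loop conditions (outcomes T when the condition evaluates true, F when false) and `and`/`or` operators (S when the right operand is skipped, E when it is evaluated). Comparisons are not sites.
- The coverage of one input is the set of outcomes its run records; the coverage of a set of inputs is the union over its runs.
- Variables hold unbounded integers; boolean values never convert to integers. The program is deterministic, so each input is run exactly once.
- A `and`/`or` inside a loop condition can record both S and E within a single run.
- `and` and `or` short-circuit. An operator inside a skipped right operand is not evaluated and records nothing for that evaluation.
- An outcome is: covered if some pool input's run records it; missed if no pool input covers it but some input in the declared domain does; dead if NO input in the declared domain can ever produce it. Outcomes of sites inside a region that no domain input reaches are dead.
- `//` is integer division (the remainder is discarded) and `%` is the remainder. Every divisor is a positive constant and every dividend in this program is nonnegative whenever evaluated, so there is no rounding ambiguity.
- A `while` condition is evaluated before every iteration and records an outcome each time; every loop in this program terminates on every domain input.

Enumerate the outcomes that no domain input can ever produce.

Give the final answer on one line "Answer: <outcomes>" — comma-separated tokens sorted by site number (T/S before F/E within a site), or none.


exhaustive pass over the 154-input domain:
  B3=T: never recorded by any domain input -> dead
  B4=E: never recorded by any domain input -> dead
  reachable outcomes have witnesses, e.g. B1=T (e.g. h=14, k=0), B1=F (e.g. h=1, k=0), B2=S (e.g. h=14, k=0), B2=E (e.g. h=1, k=0)
Answer: B3=T, B4=E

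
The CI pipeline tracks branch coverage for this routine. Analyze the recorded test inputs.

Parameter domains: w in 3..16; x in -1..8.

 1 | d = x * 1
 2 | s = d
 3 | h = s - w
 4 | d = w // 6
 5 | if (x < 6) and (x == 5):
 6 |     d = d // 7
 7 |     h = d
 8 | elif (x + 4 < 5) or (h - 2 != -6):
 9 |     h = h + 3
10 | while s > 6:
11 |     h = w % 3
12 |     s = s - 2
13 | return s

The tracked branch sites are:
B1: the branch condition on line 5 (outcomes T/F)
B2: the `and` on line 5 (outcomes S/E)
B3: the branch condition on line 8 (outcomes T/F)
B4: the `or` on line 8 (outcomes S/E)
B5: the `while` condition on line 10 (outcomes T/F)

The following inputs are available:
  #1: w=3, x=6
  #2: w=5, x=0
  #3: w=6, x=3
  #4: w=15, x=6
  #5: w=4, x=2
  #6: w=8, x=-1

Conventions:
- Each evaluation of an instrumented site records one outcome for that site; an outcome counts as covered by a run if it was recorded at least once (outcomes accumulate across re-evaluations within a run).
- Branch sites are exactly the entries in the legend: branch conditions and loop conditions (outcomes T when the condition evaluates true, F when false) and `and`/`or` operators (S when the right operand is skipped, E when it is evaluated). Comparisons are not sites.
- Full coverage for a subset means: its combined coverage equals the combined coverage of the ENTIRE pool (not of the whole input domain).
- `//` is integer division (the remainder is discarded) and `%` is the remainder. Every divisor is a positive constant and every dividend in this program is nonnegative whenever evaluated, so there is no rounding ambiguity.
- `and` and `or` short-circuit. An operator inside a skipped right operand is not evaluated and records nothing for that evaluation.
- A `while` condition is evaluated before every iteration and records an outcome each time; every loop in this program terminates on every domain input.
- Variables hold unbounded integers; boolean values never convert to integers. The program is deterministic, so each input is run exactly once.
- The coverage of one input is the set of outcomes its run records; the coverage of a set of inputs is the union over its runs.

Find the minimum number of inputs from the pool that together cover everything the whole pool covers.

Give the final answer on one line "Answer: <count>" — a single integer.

test 1 (w=3, x=6) fires B2->S, B1->F, B4->E, B3->T, B5->F; hits B1=F, B2=S, B3=T, B4=E, B5=F
test 2 (w=5, x=0) fires B2->E, B1->F, B4->S, B3->T, B5->F; hits B1=F, B2=E, B3=T, B4=S, B5=F
test 3 (w=6, x=3) fires B2->E, B1->F, B4->E, B3->T, B5->F; hits B1=F, B2=E, B3=T, B4=E, B5=F
test 4 (w=15, x=6) fires B2->S, B1->F, B4->E, B3->T, B5->F; hits B1=F, B2=S, B3=T, B4=E, B5=F
test 5 (w=4, x=2) fires B2->E, B1->F, B4->E, B3->T, B5->F; hits B1=F, B2=E, B3=T, B4=E, B5=F
test 6 (w=8, x=-1) fires B2->E, B1->F, B4->S, B3->T, B5->F; hits B1=F, B2=E, B3=T, B4=S, B5=F
the full pool covers 7 outcomes: B1=F, B2=S, B2=E, B3=T, B4=S, B4=E, B5=F
every size-1 subset falls short of the 7 outcomes (best: 5/7)
size 2: inputs {1, 2} cover all 7 outcomes, and no lexicographically smaller subset of this size does

Answer: 2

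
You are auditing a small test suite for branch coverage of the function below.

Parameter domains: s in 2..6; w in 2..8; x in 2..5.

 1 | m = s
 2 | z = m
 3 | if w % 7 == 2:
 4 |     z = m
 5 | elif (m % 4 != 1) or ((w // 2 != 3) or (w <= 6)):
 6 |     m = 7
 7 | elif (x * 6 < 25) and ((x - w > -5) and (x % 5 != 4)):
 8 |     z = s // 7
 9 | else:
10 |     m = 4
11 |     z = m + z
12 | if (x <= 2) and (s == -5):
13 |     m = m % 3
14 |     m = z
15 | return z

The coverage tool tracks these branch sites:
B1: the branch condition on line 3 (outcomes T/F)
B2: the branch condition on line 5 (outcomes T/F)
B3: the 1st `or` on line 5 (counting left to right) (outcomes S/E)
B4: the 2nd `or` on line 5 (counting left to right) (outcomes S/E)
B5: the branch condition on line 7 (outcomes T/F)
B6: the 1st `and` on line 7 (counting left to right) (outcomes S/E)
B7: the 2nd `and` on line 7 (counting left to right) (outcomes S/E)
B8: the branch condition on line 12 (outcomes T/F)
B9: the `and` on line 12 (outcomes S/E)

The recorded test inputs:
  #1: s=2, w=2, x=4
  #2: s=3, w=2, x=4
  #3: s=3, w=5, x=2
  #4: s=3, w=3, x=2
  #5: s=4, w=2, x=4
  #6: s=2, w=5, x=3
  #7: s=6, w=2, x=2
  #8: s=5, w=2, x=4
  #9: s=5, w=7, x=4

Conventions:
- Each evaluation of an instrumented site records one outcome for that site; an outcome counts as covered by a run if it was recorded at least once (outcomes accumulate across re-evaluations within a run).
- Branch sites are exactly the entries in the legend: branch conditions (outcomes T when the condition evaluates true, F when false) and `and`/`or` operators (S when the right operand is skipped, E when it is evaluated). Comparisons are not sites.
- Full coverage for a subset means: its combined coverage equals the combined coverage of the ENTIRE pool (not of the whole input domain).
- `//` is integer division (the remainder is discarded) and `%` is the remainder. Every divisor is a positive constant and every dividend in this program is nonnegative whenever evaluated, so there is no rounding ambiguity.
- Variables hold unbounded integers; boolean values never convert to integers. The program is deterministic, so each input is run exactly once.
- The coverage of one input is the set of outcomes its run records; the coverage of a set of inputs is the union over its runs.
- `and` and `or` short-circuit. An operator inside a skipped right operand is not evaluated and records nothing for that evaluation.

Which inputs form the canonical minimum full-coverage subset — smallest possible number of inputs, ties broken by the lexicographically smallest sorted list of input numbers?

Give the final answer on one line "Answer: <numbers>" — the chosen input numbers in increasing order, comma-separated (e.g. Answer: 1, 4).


input #1 (s=2, w=2, x=4): events B1->T, B9->S, B8->F; covers B1=T, B8=F, B9=S
input #2 (s=3, w=2, x=4): events B1->T, B9->S, B8->F; covers B1=T, B8=F, B9=S
input #3 (s=3, w=5, x=2): events B1->F, B3->S, B2->T, B9->E, B8->F; covers B1=F, B2=T, B3=S, B8=F, B9=E
input #4 (s=3, w=3, x=2): events B1->F, B3->S, B2->T, B9->E, B8->F; covers B1=F, B2=T, B3=S, B8=F, B9=E
input #5 (s=4, w=2, x=4): events B1->T, B9->S, B8->F; covers B1=T, B8=F, B9=S
input #6 (s=2, w=5, x=3): events B1->F, B3->S, B2->T, B9->S, B8->F; covers B1=F, B2=T, B3=S, B8=F, B9=S
input #7 (s=6, w=2, x=2): events B1->T, B9->E, B8->F; covers B1=T, B8=F, B9=E
input #8 (s=5, w=2, x=4): events B1->T, B9->S, B8->F; covers B1=T, B8=F, B9=S
input #9 (s=5, w=7, x=4): events B1->F, B3->E, B4->E, B2->F, B6->E, B7->E, B5->F, B9->S, B8->F; covers B1=F, B2=F, B3=E, B4=E, B5=F, B6=E, B7=E, B8=F, B9=S
pool-wide coverage (13 outcomes): B1=T, B1=F, B2=T, B2=F, B3=S, B3=E, B4=E, B5=F, B6=E, B7=E, B8=F, B9=S, B9=E
size 1 is not enough: best union over all size-1 subsets is 9/13
size 2 is not enough: best union over all size-2 subsets is 12/13
at size 3, {1, 3, 9} reaches all 13 outcomes; every lexicographically earlier size-3 subset fails
Answer: 1, 3, 9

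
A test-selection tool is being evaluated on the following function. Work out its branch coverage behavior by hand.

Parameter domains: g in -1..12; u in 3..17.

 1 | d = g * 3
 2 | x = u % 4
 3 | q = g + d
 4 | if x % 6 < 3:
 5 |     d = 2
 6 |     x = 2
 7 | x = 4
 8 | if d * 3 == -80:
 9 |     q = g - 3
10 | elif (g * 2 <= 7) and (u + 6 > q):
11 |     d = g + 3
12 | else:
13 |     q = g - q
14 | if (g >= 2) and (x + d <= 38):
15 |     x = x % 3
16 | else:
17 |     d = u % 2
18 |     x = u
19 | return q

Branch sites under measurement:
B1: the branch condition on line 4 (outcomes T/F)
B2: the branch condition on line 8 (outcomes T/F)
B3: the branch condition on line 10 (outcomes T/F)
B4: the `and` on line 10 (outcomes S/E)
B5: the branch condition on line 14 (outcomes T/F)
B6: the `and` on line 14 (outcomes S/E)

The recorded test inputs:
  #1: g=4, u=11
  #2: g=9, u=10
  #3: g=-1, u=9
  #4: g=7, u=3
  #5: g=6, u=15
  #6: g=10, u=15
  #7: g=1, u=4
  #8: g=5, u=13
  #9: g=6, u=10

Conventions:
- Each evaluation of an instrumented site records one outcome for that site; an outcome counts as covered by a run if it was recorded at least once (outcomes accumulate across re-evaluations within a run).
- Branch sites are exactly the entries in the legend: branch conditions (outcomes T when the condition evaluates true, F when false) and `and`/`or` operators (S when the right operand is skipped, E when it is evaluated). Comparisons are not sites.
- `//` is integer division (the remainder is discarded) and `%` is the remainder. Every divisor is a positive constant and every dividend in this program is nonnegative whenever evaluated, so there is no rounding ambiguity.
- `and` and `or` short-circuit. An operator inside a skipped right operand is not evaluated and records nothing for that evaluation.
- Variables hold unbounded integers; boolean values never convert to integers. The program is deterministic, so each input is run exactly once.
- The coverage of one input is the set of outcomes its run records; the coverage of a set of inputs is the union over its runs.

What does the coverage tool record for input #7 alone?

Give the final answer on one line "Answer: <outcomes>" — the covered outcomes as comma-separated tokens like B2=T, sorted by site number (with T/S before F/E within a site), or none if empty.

Running input #7 (g=1, u=4), event by event:
  B1->T, B2->F, B4->E, B3->T, B6->S, B5->F
as a set, this run covers: B1=T, B2=F, B3=T, B4=E, B5=F, B6=S

Answer: B1=T, B2=F, B3=T, B4=E, B5=F, B6=S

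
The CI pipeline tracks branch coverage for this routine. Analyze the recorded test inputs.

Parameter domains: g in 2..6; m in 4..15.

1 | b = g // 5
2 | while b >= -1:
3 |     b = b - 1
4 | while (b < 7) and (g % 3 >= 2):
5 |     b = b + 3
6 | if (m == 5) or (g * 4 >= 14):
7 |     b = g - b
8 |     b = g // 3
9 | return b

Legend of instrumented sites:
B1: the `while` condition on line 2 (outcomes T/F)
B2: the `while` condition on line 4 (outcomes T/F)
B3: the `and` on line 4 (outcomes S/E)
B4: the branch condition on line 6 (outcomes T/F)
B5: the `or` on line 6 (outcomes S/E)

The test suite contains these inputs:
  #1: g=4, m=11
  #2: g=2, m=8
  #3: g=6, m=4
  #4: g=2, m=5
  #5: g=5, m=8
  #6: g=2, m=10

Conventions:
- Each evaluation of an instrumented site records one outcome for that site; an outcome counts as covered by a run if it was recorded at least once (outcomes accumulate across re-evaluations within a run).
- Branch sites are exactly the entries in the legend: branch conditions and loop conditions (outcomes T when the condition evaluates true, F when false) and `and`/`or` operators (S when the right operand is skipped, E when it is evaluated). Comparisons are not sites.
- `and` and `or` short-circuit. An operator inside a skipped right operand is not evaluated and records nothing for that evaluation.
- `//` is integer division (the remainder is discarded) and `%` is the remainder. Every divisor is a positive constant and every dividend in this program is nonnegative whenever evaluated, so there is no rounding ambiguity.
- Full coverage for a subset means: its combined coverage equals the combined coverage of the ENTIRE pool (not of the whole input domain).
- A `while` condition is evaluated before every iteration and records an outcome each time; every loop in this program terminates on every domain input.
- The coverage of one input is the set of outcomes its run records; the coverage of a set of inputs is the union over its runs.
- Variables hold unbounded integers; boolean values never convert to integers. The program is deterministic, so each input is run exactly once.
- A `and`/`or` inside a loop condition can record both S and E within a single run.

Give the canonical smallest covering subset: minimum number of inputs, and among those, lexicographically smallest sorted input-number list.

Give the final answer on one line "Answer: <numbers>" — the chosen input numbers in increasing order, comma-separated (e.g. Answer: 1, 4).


input #1, g=4, m=11: events B1->T, B1->T, B1->F, B3->E, B2->F, B5->E, B4->T; outcomes B1=T, B1=F, B2=F, B3=E, B4=T, B5=E
input #2, g=2, m=8: events B1->T, B1->T, B1->F, B3->E, B2->T, B3->E, B2->T, B3->E, B2->T, B3->S, B2->F, B5->E, B4->F; outcomes B1=T, B1=F, B2=T, B2=F, B3=S, B3=E, B4=F, B5=E
input #3, g=6, m=4: events B1->T, B1->T, B1->T, B1->F, B3->E, B2->F, B5->E, B4->T; outcomes B1=T, B1=F, B2=F, B3=E, B4=T, B5=E
input #4, g=2, m=5: events B1->T, B1->T, B1->F, B3->E, B2->T, B3->E, B2->T, B3->E, B2->T, B3->S, B2->F, B5->S, B4->T; outcomes B1=T, B1=F, B2=T, B2=F, B3=S, B3=E, B4=T, B5=S
input #5, g=5, m=8: events B1->T, B1->T, B1->T, B1->F, B3->E, B2->T, B3->E, B2->T, B3->E, B2->T, B3->S, B2->F, B5->E, B4->T; outcomes B1=T, B1=F, B2=T, B2=F, B3=S, B3=E, B4=T, B5=E
input #6, g=2, m=10: events B1->T, B1->T, B1->F, B3->E, B2->T, B3->E, B2->T, B3->E, B2->T, B3->S, B2->F, B5->E, B4->F; outcomes B1=T, B1=F, B2=T, B2=F, B3=S, B3=E, B4=F, B5=E
together the pool reaches 10 outcomes: B1=T, B1=F, B2=T, B2=F, B3=S, B3=E, B4=T, B4=F, B5=S, B5=E
every size-1 subset falls short of the 10 outcomes (best: 8/10)
the canonical winner is {2, 4}: size 2, full 10-outcome coverage, earliest index list among size-2 covers
Answer: 2, 4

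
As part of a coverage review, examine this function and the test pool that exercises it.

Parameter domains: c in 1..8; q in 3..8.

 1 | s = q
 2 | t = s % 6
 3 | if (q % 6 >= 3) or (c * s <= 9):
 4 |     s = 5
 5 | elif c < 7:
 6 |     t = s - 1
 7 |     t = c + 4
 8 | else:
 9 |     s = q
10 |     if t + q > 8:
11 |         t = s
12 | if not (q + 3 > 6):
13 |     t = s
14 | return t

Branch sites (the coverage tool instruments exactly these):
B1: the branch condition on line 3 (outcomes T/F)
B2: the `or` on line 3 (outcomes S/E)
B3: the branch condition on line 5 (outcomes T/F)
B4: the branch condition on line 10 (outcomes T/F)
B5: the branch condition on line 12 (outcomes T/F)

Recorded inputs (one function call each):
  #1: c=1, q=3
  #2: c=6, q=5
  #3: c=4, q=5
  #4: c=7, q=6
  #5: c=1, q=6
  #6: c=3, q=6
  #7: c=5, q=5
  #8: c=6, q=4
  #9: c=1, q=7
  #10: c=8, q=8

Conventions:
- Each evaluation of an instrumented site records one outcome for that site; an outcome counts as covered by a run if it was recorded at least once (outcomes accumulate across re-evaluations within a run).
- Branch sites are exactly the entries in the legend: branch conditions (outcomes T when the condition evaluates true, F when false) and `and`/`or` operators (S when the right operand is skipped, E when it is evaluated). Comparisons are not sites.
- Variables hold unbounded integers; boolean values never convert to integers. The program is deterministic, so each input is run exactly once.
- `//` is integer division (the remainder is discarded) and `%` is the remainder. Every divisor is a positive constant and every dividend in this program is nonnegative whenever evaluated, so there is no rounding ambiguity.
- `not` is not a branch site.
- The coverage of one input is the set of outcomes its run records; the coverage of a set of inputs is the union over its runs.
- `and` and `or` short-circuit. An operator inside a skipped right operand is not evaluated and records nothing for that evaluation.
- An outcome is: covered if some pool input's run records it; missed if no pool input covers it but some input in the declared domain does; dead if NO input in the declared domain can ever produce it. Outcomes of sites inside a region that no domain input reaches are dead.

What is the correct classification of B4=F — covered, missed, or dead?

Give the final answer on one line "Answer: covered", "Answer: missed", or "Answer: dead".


B4=F is recorded by pool input(s) 4 -> covered
Answer: covered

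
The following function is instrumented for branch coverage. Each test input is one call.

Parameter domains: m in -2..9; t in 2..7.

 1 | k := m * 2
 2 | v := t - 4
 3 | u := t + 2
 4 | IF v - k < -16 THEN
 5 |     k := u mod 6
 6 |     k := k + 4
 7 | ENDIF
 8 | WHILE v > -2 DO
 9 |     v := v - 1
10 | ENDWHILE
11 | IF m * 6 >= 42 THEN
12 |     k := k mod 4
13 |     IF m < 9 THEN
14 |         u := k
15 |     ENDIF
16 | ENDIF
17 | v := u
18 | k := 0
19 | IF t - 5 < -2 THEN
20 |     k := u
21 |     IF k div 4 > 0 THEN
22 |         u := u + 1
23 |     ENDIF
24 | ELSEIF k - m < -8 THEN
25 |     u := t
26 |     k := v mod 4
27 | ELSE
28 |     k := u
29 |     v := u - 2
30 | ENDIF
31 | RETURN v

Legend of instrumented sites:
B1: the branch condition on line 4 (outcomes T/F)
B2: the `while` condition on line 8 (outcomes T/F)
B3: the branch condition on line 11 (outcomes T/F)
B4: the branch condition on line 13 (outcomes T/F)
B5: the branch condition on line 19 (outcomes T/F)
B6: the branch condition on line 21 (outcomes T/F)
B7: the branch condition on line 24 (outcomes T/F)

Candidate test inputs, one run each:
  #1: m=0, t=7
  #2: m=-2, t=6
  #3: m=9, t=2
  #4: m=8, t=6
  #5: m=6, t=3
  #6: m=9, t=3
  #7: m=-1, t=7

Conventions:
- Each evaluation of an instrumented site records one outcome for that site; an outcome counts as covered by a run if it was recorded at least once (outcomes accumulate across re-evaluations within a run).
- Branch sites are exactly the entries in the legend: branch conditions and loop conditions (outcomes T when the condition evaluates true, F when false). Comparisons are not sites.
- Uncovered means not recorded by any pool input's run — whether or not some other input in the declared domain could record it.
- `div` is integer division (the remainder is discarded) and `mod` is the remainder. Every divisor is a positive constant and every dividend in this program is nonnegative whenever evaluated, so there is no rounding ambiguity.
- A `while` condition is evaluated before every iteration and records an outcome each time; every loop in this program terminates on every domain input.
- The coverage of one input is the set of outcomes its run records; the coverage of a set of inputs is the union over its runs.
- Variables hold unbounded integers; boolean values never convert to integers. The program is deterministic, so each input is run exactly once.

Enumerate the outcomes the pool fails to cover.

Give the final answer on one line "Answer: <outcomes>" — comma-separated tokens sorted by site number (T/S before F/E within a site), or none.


run #1 (m=0, t=7) runs B1->F, B2->T, B2->T, B2->T, B2->T, B2->T, B2->F, B3->F, B5->F, B7->F; records B1=F, B2=T, B2=F, B3=F, B5=F, B7=F
run #2 (m=-2, t=6) runs B1->F, B2->T, B2->T, B2->T, B2->T, B2->F, B3->F, B5->F, B7->F; records B1=F, B2=T, B2=F, B3=F, B5=F, B7=F
run #3 (m=9, t=2) runs B1->T, B2->F, B3->T, B4->F, B5->T, B6->T; records B1=T, B2=F, B3=T, B4=F, B5=T, B6=T
run #4 (m=8, t=6) runs B1->F, B2->T, B2->T, B2->T, B2->T, B2->F, B3->T, B4->T, B5->F, B7->F; records B1=F, B2=T, B2=F, B3=T, B4=T, B5=F, B7=F
run #5 (m=6, t=3) runs B1->F, B2->T, B2->F, B3->F, B5->F, B7->F; records B1=F, B2=T, B2=F, B3=F, B5=F, B7=F
run #6 (m=9, t=3) runs B1->T, B2->T, B2->F, B3->T, B4->F, B5->F, B7->T; records B1=T, B2=T, B2=F, B3=T, B4=F, B5=F, B7=T
run #7 (m=-1, t=7) runs B1->F, B2->T, B2->T, B2->T, B2->T, B2->T, B2->F, B3->F, B5->F, B7->F; records B1=F, B2=T, B2=F, B3=F, B5=F, B7=F
union over the pool: B1=T, B1=F, B2=T, B2=F, B3=T, B3=F, B4=T, B4=F, B5=T, B5=F, B6=T, B7=T, B7=F
uncovered (1 of 14): B6=F
Answer: B6=F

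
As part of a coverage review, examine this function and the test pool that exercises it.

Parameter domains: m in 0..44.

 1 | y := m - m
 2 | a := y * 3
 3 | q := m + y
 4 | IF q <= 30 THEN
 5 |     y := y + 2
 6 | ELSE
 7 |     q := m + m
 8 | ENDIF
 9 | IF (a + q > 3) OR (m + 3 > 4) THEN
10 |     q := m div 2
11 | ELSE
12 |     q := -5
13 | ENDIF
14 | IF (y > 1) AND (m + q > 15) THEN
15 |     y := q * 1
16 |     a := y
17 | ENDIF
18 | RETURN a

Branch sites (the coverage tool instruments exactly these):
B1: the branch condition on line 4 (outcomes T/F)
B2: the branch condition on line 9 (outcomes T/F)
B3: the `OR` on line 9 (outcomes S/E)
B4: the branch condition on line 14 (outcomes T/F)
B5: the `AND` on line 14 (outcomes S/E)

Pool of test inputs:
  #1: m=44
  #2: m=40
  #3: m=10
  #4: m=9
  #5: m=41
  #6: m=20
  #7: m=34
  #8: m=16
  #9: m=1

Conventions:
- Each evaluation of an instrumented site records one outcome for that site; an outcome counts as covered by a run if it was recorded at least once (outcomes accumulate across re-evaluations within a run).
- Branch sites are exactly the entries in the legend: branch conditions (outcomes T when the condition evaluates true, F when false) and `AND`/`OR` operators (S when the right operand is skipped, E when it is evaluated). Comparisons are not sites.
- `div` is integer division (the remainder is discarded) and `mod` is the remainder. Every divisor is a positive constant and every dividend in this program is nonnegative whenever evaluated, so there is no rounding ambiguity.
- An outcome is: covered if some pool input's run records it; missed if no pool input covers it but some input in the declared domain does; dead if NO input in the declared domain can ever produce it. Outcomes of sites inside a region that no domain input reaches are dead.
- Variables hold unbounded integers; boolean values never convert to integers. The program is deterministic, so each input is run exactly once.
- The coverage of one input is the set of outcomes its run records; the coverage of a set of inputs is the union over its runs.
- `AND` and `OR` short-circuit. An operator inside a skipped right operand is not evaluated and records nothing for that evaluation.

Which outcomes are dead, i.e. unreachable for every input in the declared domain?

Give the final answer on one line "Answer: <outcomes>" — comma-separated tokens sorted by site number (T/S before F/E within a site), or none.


sweeping the full domain (45 inputs) for each outcome:
  reachable outcomes have witnesses, e.g. B1=T (e.g. m=0), B1=F (e.g. m=31), B2=T (e.g. m=2), B2=F (e.g. m=0)
Answer: none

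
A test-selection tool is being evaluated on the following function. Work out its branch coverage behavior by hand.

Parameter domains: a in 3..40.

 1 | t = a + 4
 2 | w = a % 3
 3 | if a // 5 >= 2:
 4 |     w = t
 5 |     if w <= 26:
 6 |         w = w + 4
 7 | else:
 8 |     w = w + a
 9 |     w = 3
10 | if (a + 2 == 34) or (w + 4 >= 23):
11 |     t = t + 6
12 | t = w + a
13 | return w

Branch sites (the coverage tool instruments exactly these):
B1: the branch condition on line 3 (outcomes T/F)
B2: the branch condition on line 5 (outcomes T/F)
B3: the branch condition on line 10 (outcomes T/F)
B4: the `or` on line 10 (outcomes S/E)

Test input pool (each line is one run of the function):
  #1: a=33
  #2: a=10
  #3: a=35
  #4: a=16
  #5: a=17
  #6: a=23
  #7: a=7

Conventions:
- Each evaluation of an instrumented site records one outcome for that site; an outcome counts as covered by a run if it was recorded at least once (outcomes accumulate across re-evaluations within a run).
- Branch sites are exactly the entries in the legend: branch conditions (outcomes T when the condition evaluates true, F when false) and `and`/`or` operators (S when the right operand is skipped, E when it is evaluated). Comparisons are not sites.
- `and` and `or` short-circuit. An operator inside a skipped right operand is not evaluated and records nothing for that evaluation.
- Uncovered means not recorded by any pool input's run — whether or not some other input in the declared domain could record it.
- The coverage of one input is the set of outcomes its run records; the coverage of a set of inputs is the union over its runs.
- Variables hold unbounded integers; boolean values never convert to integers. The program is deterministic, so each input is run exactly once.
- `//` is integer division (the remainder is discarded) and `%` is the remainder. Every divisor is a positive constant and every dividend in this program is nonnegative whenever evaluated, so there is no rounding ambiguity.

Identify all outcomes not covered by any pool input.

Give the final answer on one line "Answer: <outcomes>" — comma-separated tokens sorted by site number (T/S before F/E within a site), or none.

run #1 (a=33) runs B1->T, B2->F, B4->E, B3->T; records B1=T, B2=F, B3=T, B4=E
run #2 (a=10) runs B1->T, B2->T, B4->E, B3->F; records B1=T, B2=T, B3=F, B4=E
run #3 (a=35) runs B1->T, B2->F, B4->E, B3->T; records B1=T, B2=F, B3=T, B4=E
run #4 (a=16) runs B1->T, B2->T, B4->E, B3->T; records B1=T, B2=T, B3=T, B4=E
run #5 (a=17) runs B1->T, B2->T, B4->E, B3->T; records B1=T, B2=T, B3=T, B4=E
run #6 (a=23) runs B1->T, B2->F, B4->E, B3->T; records B1=T, B2=F, B3=T, B4=E
run #7 (a=7) runs B1->F, B4->E, B3->F; records B1=F, B3=F, B4=E
union over the pool: B1=T, B1=F, B2=T, B2=F, B3=T, B3=F, B4=E
uncovered (1 of 8): B4=S

Answer: B4=S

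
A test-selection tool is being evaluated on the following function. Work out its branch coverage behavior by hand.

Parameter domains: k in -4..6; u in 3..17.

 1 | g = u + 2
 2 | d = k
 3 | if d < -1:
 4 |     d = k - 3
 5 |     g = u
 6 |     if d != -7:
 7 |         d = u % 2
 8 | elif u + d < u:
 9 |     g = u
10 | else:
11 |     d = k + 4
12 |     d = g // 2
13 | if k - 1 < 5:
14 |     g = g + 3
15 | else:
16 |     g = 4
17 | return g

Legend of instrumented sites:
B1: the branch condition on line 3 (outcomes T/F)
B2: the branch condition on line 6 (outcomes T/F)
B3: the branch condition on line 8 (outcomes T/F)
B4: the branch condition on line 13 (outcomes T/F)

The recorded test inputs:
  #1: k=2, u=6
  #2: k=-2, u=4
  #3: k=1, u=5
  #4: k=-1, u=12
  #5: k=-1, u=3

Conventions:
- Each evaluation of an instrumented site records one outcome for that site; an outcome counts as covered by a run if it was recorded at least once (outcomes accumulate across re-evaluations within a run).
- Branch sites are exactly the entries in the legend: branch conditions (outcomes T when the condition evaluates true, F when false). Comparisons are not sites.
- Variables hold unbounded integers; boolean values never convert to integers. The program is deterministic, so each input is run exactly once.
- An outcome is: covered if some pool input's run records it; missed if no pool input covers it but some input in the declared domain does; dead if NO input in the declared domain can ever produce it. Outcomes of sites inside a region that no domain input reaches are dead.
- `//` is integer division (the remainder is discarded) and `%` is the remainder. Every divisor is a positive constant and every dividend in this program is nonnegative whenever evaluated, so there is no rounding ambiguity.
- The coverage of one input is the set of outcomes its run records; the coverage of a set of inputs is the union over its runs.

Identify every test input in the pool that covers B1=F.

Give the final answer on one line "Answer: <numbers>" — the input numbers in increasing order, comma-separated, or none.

input #1 (k=2, u=6): hits B1=F
input #2 (k=-2, u=4): never hits B1=F
input #3 (k=1, u=5): hits B1=F
input #4 (k=-1, u=12): hits B1=F
input #5 (k=-1, u=3): hits B1=F

Answer: 1, 3, 4, 5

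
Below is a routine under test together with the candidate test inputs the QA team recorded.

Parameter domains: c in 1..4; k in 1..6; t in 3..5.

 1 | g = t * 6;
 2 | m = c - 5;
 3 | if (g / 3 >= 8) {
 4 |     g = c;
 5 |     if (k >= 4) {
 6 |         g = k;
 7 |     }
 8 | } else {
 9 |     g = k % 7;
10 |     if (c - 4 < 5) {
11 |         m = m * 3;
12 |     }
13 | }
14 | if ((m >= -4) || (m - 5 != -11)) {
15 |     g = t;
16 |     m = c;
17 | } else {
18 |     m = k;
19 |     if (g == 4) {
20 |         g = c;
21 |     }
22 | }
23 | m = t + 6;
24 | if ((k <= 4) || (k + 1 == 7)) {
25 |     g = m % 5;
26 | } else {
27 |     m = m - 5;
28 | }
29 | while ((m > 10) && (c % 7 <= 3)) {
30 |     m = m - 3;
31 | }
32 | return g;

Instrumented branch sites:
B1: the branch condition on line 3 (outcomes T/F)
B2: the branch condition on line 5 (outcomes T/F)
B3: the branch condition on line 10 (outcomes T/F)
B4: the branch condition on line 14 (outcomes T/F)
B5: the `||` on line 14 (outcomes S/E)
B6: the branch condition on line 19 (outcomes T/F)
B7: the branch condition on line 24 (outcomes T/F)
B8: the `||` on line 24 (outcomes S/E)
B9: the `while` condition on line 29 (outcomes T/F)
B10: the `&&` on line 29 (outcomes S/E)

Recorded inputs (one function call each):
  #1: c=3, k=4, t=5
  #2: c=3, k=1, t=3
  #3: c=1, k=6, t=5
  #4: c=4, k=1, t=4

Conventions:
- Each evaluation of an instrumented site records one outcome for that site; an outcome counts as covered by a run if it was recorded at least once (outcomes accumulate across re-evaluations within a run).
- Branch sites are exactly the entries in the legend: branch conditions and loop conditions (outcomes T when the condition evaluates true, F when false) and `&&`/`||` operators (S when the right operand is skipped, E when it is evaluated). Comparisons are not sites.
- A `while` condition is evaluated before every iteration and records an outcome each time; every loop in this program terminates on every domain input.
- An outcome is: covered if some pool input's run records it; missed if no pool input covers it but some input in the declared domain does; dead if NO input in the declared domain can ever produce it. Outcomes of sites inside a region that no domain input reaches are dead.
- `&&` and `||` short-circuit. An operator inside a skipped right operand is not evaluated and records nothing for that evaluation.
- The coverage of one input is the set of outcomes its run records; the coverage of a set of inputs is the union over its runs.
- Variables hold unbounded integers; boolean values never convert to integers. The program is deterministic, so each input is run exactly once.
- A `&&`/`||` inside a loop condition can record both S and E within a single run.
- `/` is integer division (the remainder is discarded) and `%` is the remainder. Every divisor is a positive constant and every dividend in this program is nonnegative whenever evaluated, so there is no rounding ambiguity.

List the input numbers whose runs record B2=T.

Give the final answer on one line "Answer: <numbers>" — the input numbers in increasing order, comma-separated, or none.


input #1 (c=3, k=4, t=5): hits B2=T
input #2 (c=3, k=1, t=3): never hits B2=T
input #3 (c=1, k=6, t=5): hits B2=T
input #4 (c=4, k=1, t=4): never hits B2=T
Answer: 1, 3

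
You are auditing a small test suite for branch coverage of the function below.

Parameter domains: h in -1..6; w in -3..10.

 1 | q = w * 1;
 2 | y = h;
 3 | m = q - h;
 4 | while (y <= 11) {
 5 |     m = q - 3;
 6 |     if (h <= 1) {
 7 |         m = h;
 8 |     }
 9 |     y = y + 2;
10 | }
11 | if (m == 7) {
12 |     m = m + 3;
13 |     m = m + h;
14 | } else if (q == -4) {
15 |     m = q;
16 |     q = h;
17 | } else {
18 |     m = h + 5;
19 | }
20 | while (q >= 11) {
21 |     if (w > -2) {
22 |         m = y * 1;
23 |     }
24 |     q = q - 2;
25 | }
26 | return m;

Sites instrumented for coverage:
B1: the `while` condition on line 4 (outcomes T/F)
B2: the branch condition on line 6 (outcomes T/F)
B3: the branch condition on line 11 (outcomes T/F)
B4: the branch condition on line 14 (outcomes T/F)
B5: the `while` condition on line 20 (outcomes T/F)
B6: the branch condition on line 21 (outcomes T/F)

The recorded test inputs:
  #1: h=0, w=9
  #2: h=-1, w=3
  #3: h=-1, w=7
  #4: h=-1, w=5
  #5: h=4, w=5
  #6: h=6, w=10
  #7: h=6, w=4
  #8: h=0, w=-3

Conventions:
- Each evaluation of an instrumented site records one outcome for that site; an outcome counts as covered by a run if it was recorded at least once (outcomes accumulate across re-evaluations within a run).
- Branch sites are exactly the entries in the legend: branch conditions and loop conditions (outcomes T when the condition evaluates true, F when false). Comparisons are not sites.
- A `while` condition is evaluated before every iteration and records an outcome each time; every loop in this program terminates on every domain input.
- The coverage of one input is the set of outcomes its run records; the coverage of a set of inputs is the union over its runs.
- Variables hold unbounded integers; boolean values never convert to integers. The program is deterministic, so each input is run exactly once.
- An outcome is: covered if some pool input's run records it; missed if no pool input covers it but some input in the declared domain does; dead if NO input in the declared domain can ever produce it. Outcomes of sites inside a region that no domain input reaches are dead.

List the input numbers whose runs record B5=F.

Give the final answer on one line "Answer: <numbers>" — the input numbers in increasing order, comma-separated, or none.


input #1 (h=0, w=9): records B5=F
input #2 (h=-1, w=3): records B5=F
input #3 (h=-1, w=7): records B5=F
input #4 (h=-1, w=5): records B5=F
input #5 (h=4, w=5): records B5=F
input #6 (h=6, w=10): records B5=F
input #7 (h=6, w=4): records B5=F
input #8 (h=0, w=-3): records B5=F
Answer: 1, 2, 3, 4, 5, 6, 7, 8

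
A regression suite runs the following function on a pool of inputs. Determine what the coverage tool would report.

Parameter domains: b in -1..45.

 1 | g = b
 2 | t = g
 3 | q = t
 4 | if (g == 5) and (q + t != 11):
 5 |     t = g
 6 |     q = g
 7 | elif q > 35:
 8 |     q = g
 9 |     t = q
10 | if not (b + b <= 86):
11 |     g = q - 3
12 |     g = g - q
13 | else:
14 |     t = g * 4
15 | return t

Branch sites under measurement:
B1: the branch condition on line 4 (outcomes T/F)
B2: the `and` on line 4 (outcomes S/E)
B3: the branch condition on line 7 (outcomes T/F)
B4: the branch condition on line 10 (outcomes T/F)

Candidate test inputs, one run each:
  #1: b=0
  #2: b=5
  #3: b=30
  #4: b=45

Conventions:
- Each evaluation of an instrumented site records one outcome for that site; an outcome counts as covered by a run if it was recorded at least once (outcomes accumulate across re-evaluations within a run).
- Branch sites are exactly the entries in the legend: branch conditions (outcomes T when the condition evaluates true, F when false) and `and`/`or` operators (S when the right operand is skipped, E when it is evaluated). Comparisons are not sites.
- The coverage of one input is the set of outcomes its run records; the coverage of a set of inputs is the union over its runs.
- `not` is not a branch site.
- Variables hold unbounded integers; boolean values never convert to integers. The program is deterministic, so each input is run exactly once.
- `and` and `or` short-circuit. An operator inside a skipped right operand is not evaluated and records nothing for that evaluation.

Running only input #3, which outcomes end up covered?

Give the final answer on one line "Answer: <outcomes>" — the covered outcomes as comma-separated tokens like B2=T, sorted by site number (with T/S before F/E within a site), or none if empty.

Event log for input #3 (b=30):
  B2->S, B1->F, B3->F, B4->F
collecting distinct outcomes: B1=F, B2=S, B3=F, B4=F

Answer: B1=F, B2=S, B3=F, B4=F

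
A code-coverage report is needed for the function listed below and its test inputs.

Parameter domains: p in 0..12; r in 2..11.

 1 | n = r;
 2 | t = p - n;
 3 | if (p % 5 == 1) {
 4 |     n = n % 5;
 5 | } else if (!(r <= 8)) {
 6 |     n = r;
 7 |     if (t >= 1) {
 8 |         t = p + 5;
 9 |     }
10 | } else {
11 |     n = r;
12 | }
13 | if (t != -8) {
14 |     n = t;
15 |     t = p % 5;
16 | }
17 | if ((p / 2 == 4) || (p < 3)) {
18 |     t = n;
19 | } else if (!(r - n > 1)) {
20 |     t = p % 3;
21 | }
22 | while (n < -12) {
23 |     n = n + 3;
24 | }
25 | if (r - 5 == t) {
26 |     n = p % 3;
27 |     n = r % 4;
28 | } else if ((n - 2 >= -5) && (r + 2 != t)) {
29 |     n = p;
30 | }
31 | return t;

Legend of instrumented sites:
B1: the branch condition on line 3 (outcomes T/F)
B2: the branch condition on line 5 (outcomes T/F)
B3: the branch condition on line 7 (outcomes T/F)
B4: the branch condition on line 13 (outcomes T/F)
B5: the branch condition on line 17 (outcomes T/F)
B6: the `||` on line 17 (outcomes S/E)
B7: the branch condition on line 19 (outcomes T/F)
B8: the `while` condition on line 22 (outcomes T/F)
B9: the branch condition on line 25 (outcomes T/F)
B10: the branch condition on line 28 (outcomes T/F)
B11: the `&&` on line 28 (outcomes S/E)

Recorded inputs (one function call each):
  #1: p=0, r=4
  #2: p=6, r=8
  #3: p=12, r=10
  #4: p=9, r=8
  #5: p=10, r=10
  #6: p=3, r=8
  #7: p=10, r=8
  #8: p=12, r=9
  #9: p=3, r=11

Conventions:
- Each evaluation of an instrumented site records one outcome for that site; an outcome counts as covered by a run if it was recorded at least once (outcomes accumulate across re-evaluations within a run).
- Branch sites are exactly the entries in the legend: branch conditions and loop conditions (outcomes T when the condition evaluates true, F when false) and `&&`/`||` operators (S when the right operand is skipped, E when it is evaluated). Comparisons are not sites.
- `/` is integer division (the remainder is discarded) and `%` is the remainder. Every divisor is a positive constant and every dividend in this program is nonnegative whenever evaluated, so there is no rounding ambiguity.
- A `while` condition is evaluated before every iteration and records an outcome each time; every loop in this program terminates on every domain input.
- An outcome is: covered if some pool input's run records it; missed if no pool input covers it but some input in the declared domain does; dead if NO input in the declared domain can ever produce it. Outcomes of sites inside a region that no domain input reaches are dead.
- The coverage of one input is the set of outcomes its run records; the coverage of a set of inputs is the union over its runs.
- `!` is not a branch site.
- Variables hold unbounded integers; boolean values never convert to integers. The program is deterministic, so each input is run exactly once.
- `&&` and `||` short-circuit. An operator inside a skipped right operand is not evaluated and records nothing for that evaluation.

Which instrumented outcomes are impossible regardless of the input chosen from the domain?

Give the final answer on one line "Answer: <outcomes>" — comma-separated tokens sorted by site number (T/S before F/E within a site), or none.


running all 130 domain inputs and tallying outcomes:
  B8=T: zero occurrences over every domain input -> dead
  reachable outcomes have witnesses, e.g. B1=T (e.g. p=1, r=2), B1=F (e.g. p=0, r=2), B2=T (e.g. p=0, r=9), B2=F (e.g. p=0, r=2)
Answer: B8=T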